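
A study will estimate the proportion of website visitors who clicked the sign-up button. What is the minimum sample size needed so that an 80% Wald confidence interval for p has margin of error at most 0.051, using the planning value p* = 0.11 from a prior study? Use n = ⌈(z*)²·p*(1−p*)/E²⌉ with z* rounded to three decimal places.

The 80% critical value is z* = 1.282.
p*(1−p*) = 0.11·0.89 = 0.0979.
(z*)²·p*(1−p*)/E² = 1.643524·0.0979/0.002601 = 61.861.
Rounding up, n = 62.

n = 62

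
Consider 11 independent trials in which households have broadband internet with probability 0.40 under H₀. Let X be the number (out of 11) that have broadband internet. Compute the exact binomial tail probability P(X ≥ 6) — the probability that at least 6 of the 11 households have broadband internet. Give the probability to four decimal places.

X ~ Binomial(n=11, p=0.40).
P(X ≥ 6) = Σ_{j=6}^{11} C(11,j)·0.40^j·0.60^{11−j}.
= 0.147149 + 0.070071 + 0.023357 + 0.005190 + 0.000692 + 0.000042 = 0.2465.

P = 0.2465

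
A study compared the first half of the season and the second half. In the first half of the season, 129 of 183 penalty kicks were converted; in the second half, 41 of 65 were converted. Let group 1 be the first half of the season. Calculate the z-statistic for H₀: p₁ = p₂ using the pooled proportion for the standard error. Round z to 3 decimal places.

z = 1.106

Sample proportions: p̂₁ = 129/183 = 0.70492 and p̂₂ = 41/65 = 0.63077.
Pooled p̂ = (129+41)/(183+65) = 170/248 = 0.68548.
Pooled SE = √[0.2155957·0.02084910] ≈ 0.067045.
z = 0.07415/0.067045 = 1.106.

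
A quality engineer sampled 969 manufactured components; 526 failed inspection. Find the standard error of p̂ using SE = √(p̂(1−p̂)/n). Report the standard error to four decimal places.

Sample proportion p̂ = 526/969 = 0.54283.
p̂(1−p̂) = 0.54283·0.45717 = 0.248166.
Dividing by n and taking the root: √0.000256105 = 0.0160.

SE = 0.0160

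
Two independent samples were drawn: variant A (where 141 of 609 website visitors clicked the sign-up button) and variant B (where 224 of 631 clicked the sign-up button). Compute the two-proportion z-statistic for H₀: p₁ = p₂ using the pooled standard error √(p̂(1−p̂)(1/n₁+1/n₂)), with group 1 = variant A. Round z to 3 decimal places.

z = -4.769

p̂₁ = 141/609 = 0.23153, p̂₂ = 224/631 = 0.35499.
Pooled p̂ = (141+224)/(609+631) = 365/1240 = 0.29435.
Pooled SE = √[0.2077101·0.00322682] ≈ 0.025889.
z = -0.12346/0.025889 = -4.769.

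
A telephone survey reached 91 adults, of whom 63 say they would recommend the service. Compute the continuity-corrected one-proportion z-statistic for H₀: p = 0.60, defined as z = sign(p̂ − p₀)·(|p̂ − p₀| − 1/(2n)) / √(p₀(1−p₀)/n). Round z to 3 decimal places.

With x = 63 successes in n = 91, p̂ = 0.69231. p̂ − p₀ = 0.092308.
Continuity correction 1/(2n) = 1/182 = 0.005495.
Corrected numerator: |0.092308| − 0.005495 = 0.086813.
Under H₀, SE = √(p₀(1−p₀)/n) = √(0.60·0.40/91) = √0.002637363 = 0.051355.
z = (+)0.086813/0.051355 = 1.690.

z = 1.690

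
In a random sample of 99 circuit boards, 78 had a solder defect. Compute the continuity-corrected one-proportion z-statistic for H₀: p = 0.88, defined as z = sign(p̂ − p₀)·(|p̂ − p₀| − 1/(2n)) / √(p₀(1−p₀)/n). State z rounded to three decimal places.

p̂ = 78/99 = 0.78788. p̂ − p₀ = -0.092121.
Continuity correction 1/(2n) = 1/198 = 0.005051.
Corrected numerator: |-0.092121| − 0.005051 = 0.087070.
SE₀ = √(0.88·0.12/99) = 0.032660.
z = (−)0.087070/0.032660 = -2.666.

z = -2.666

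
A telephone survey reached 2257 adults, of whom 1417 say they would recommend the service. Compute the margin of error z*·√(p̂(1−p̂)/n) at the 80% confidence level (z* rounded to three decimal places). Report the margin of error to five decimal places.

ME = 0.01304

With x = 1417 successes in n = 2257, p̂ = 0.62782.
SE = √(p̂(1−p̂)/n) = √(0.233661/2257) = 0.010175.
The 80% critical value is z* = 1.282.
So ME = 0.01304.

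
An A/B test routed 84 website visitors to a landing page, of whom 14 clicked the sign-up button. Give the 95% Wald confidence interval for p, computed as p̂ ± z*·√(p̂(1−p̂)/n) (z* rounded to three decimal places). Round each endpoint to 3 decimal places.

(0.087, 0.246)

With x = 14 successes in n = 84, p̂ = 0.16667.
Standard error of p̂: √(0.138889/84) = √0.001653439 = 0.040663.
For 95% confidence, z* = 1.960.
Margin = 1.960·0.040663 = 0.07970.
Interval: 0.16667 ± 0.07970 → (0.087, 0.246).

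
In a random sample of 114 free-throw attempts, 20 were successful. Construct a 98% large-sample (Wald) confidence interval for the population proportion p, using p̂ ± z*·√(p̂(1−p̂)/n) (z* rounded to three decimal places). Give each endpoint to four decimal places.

The sample proportion is 20/114 = 0.17544.
SE = √(p̂(1−p̂)/n) = √(0.144660/114) = 0.035622.
z* = 2.326 at the 98% level.
Margin of error: 2.326 × 0.035622 = 0.08286.
Interval: 0.17544 ± 0.08286 → (0.0926, 0.2583).

(0.0926, 0.2583)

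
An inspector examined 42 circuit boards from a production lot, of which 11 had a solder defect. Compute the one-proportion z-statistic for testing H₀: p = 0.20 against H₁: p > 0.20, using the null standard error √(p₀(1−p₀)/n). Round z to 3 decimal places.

The sample proportion is 11/42 = 0.26190.
Under H₀, SE = √(p₀(1−p₀)/n) = √(0.20·0.80/42) = √0.003809524 = 0.061721.
z = (p̂ − p₀)/SE = (0.26190 − 0.20)/0.061721 = 1.003.

z = 1.003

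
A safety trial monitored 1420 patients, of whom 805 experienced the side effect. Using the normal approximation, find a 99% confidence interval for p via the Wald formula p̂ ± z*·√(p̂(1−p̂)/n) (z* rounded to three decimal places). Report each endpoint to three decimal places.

p̂ = 805/1420 = 0.56690.
SE = √(p̂(1−p̂)/n) = √(0.245524/1420) = 0.013149.
The 99% critical value is z* = 2.576.
Margin of error: 2.576 × 0.013149 = 0.03387.
CI: 0.56690 ± 0.03387 = (0.533, 0.601).

(0.533, 0.601)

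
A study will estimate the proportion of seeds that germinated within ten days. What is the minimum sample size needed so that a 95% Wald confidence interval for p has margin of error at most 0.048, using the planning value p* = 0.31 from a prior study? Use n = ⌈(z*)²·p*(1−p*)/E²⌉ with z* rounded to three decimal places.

z* = 1.960 at the 95% level.
p*(1−p*) = 0.2139.
Required n before rounding: 3.841600 × 0.2139 / 0.048² = 356.649.
⌈356.649⌉ = 357.

n = 357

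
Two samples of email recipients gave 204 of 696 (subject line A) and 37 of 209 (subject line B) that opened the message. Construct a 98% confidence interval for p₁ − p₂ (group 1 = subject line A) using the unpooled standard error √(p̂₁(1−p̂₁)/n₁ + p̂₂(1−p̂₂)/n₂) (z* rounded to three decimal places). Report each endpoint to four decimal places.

p̂₁ = 204/696 = 0.29310, p̂₂ = 37/209 = 0.17703; p̂₁ − p̂₂ = 0.11607.
Unpooled SE = √(p̂₁(1−p̂₁)/n₁ + p̂₂(1−p̂₂)/n₂) = √(0.000297692 + 0.000697094) = 0.031540.
The 98% critical value is z* = 2.326. Margin = 2.326·0.031540 = 0.07336.
So the interval runs from 0.0427 to 0.1894.

(0.0427, 0.1894)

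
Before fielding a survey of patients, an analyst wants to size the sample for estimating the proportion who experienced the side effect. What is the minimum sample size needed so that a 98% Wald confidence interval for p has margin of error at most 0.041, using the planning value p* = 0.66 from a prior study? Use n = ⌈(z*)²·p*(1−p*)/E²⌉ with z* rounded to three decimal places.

z* = 2.326 at the 98% level.
p*(1−p*) = 0.66·0.34 = 0.2244.
Required n before rounding: 5.410276 × 0.2244 / 0.041² = 722.228.
Rounding up, n = 723.

n = 723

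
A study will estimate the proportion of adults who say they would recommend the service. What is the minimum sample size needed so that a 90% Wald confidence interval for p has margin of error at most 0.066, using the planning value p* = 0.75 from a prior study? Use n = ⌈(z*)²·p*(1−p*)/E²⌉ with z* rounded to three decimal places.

n = 117

z* = 1.645 at the 90% level.
p*(1−p*) = 0.75·0.25 = 0.1875.
(z*)²·p*(1−p*)/E² = 2.706025·0.1875/0.004356 = 116.478.
⌈116.478⌉ = 117.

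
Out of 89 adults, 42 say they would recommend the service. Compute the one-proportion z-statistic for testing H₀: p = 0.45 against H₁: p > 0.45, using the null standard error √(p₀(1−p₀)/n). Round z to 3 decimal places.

z = 0.415

Sample proportion p̂ = 42/89 = 0.47191.
Null standard error: √(0.45·0.55/89) = √0.002780899 = 0.052734.
z = (0.47191 − 0.45)/0.052734 = 0.02191/0.052734 = 0.415.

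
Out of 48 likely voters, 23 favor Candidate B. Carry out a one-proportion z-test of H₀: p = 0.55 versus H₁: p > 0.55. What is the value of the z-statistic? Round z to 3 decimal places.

With x = 23 successes in n = 48, p̂ = 0.47917.
Null standard error: √(0.55·0.45/48) = √0.005156250 = 0.071807.
z = (p̂ − p₀)/SE = (0.47917 − 0.55)/0.071807 = -0.986.

z = -0.986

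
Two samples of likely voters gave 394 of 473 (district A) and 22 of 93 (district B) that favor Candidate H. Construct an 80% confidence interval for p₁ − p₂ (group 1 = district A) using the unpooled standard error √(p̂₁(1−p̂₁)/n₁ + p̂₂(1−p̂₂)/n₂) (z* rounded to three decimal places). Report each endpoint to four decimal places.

p̂₁ = 394/473 = 0.83298, p̂₂ = 22/93 = 0.23656; p̂₁ − p̂₂ = 0.59642.
SE = √(0.000294130 + 0.001941924) = √0.002236054 = 0.047287.
z* = 1.282 at the 80% level. Margin of error = 0.06062.
So the interval runs from 0.5358 to 0.6570.

(0.5358, 0.6570)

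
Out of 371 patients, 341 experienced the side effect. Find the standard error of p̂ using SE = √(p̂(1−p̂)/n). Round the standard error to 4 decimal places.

SE = 0.0142

The sample proportion is 341/371 = 0.91914.
p̂(1−p̂) = 0.91914·0.08086 = 0.074322.
Dividing by n and taking the root: √0.000200329 = 0.0142.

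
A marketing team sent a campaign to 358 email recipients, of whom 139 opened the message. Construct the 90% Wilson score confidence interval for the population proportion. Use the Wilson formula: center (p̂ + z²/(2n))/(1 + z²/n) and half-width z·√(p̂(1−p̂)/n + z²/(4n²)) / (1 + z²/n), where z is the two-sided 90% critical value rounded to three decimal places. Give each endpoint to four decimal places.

(0.3469, 0.4313)

p̂ = 139/358 = 0.38827; z = 1.645, so z² = 2.706025.
Denominator 1 + z²/n = 1 + 2.706025/358 = 1.007559.
Center = (0.38827 + 0.003779)/1.007559 = 0.38911.
Radicand: p̂(1−p̂)/n + z²/(4n²) = 0.000663453 + 0.000005278 = 0.000668731.
Half-width = 1.645·√0.000668731/1.007559 = 0.04222.
CI: 0.38911 ± 0.04222 = (0.3469, 0.4313).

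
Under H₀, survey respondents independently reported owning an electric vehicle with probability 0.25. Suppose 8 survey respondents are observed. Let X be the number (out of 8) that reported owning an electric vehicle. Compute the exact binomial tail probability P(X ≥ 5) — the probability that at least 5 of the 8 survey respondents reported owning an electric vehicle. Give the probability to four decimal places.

X ~ Binomial(n=8, p=0.25).
P(X ≥ 5) = C(8,5)·0.25^5·0.75^3 + C(8,6)·0.25^6·0.75^2 + C(8,7)·0.25^7·0.75^1 + C(8,8)·0.25^8·0.75^0.
= 0.023071 + 0.003845 + 0.000366 + 0.000015 = 0.0273.

P = 0.0273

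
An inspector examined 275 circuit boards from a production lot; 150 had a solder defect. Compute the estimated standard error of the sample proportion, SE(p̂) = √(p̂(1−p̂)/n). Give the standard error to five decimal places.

SE = 0.03003

The sample proportion is 150/275 = 0.54545.
p̂(1−p̂) = 0.247934.
SE = √(0.247934/275) = √0.000901578 = 0.03003.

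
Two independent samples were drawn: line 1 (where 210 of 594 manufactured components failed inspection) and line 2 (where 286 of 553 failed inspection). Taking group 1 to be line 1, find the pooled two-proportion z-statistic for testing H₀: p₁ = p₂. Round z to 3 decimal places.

Sample proportions: p̂₁ = 210/594 = 0.35354 and p̂₂ = 286/553 = 0.51718.
Pooling: p̂ = 496/1147 = 0.43243.
Pooled SE = √[0.2454346·0.00349182] ≈ 0.029275.
z = -0.16364/0.029275 = -5.590.

z = -5.590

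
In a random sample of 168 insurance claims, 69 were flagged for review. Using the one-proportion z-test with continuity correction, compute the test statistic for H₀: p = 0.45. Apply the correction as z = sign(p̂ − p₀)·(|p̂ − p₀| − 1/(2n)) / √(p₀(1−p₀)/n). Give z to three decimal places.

z = -0.946

p̂ = 69/168 = 0.41071. p̂ − p₀ = -0.039286.
Continuity correction 1/(2n) = 1/336 = 0.002976.
Corrected numerator: |-0.039286| − 0.002976 = 0.036310.
Null standard error: √(0.45·0.55/168) = √0.001473214 = 0.038382.
z = −0.036310/0.038382 = -0.946.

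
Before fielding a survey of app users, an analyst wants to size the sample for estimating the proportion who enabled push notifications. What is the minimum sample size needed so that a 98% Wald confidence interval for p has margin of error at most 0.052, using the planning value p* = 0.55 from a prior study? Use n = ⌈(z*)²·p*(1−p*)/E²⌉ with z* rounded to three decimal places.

The 98% critical value is z* = 2.326.
p*(1−p*) = 0.2475.
(z*)²·p*(1−p*)/E² = 5.410276·0.2475/0.002704 = 495.208.
⌈495.208⌉ = 496.

n = 496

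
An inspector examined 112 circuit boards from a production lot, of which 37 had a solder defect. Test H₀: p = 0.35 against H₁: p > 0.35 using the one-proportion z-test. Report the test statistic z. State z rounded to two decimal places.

z = -0.44

With x = 37 successes in n = 112, p̂ = 0.33036.
Null standard error: √(0.35·0.65/112) = √0.002031250 = 0.045069.
z = (p̂ − p₀)/SE = (0.33036 − 0.35)/0.045069 = -0.44.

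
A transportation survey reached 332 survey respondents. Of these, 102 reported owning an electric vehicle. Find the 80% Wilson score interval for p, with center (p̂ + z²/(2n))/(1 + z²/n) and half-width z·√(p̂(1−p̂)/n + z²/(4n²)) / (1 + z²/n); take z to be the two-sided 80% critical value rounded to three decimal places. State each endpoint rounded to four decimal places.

(0.2758, 0.3406)

p̂ = 102/332 = 0.30723; z = 1.282, so z² = 1.643524.
Denominator 1 + z²/n = 1 + 1.643524/332 = 1.004950.
Adjusted center: (0.30723 + z²/(2n))/1.004950 = 0.30818.
Radicand: p̂(1−p̂)/n + z²/(4n²) = 0.000641082 + 0.000003728 = 0.000644810.
Half-width = 1.282·√0.000644810/1.004950 = 0.03239.
So the interval runs from 0.2758 to 0.3406.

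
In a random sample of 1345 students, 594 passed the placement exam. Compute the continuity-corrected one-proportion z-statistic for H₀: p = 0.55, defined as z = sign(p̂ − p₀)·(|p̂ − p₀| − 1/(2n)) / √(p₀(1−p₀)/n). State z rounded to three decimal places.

z = -7.961

p̂ = 594/1345 = 0.44164. p̂ − p₀ = -0.108364.
1/(2n) = 0.000372.
Corrected numerator: |-0.108364| − 0.000372 = 0.107992.
SE₀ = √(0.55·0.45/1345) = 0.013565.
z = −0.107992/0.013565 = -7.961.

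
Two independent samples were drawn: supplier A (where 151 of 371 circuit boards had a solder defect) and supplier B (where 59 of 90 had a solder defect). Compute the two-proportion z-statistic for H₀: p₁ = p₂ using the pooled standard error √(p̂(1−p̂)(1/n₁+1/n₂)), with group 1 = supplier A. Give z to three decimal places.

p̂₁ = 151/371 = 0.40701, p̂₂ = 59/90 = 0.65556.
Pooled p̂ = (151+59)/(371+90) = 210/461 = 0.45553.
SE = √[p̂(1−p̂)(1/n₁+1/n₂)] = √[0.45553·0.54447·(1/371+1/90)] ≈ 0.058518.
z = -0.24855/0.058518 = -4.247.

z = -4.247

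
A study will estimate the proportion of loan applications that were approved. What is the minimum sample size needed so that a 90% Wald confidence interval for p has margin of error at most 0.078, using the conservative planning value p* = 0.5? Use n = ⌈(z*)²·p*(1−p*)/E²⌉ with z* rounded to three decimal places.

z* = 1.645 at the 90% level.
p*(1−p*) = 0.2500.
(z*)²·p*(1−p*)/E² = 2.706025·0.2500/0.006084 = 111.194.
⌈111.194⌉ = 112.

n = 112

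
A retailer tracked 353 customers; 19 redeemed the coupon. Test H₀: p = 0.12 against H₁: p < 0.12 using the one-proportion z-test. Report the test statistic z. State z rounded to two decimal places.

Sample proportion p̂ = 19/353 = 0.05382.
Null standard error: √(0.12·0.88/353) = √0.000299150 = 0.017296.
z = (0.05382 − 0.12)/0.017296 = -0.06618/0.017296 = -3.83.

z = -3.83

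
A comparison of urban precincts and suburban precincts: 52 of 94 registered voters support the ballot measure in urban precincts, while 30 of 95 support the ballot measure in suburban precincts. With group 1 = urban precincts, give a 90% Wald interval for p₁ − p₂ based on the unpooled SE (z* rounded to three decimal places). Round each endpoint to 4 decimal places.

(0.1222, 0.3526)

p̂₁ = 0.55319, p̂₂ = 0.31579, so the observed difference is 0.23740.
SE = √(0.002629475 + 0.002274384) = √0.004903859 = 0.070028.
The 90% critical value is z* = 1.645. Margin = 1.645·0.070028 = 0.11520.
Interval: 0.23740 ± 0.11520 → (0.1222, 0.3526).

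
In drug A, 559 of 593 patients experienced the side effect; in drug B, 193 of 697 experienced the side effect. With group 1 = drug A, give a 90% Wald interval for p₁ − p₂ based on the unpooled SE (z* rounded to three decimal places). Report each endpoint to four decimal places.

p̂₁ = 559/593 = 0.94266, p̂₂ = 193/697 = 0.27690; p̂₁ − p̂₂ = 0.66576.
SE = √(0.000091144 + 0.000287269) = √0.000378413 = 0.019453.
The 90% critical value is z* = 1.645. Margin = 1.645·0.019453 = 0.03200.
Interval: 0.66576 ± 0.03200 → (0.6338, 0.6978).

(0.6338, 0.6978)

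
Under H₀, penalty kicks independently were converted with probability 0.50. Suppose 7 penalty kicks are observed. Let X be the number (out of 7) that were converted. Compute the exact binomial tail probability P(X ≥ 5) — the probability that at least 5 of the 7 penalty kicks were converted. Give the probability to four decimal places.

X is binomial with n = 7 and p = 0.50.
P(X ≥ 5) = C(7,5)·0.50^5·0.50^2 + C(7,6)·0.50^6·0.50^1 + C(7,7)·0.50^7·0.50^0.
= 0.164062 + 0.054688 + 0.007812 = 0.2266.

P = 0.2266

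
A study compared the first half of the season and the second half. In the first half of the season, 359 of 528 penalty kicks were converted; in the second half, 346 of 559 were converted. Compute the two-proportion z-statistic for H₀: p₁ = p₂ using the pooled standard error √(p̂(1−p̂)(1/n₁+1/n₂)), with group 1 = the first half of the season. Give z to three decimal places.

p̂₁ = 359/528 = 0.67992, p̂₂ = 346/559 = 0.61896.
Pooling: p̂ = 705/1087 = 0.64857.
SE = √[p̂(1−p̂)(1/n₁+1/n₂)] = √[0.64857·0.35143·(1/528+1/559)] ≈ 0.028973.
z = (p̂₁ − p̂₂)/SE = (0.67992 − 0.61896)/0.028973 = 0.06096/0.028973 = 2.104.

z = 2.104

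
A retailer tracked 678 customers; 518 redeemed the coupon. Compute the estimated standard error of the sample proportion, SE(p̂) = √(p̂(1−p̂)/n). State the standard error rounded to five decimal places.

SE = 0.01631

With x = 518 successes in n = 678, p̂ = 0.76401.
p̂(1−p̂) = 0.180299.
SE = √(0.180299/678) = √0.000265928 = 0.01631.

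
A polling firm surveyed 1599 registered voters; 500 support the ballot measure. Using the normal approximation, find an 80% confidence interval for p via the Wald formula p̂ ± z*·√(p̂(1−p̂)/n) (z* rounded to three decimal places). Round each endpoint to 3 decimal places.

(0.298, 0.328)

Sample proportion p̂ = 500/1599 = 0.31270.
SE(p̂) = √(0.31270·0.68730/1599) = 0.011593.
The 80% critical value is z* = 1.282.
Margin of error: 1.282 × 0.011593 = 0.01486.
CI: 0.31270 ± 0.01486 = (0.298, 0.328).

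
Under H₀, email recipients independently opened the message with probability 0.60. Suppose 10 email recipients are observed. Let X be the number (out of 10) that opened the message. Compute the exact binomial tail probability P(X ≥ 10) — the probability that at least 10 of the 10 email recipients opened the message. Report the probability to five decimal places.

P = 0.00605

X ~ Binomial(n=10, p=0.60).
P(X ≥ 10) = C(10,10)·0.60^10·0.40^0.
= 0.006047 = 0.00605.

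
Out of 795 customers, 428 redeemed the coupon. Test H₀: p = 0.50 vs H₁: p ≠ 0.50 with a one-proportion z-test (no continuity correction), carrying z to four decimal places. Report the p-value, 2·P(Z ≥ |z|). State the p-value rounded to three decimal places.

p-value = 0.031

p̂ = 428/795 = 0.53836.
Under H₀, SE = √(p₀(1−p₀)/n) = √(0.50·0.50/795) = √0.000314465 = 0.017733.
z = (p̂ − p₀)/SE = (428/795 − 0.50)/0.017733 ≈ 2.1634.
From the standard normal, 2·P(Z ≥ |z|) = 0.031.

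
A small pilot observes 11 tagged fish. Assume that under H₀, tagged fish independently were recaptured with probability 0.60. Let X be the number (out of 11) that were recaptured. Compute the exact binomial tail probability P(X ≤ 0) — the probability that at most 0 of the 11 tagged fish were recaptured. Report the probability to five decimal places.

P = 0.00004

X ~ Binomial(n=11, p=0.60).
P(X ≤ 0) = C(11,0)·0.60^0·0.40^11.
= 0.000042 = 0.00004.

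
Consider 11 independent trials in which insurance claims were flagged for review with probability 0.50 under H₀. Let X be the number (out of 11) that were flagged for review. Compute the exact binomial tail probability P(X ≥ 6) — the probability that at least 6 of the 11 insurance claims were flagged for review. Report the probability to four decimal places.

P = 0.5000

X is binomial with n = 11 and p = 0.50.
P(X ≥ 6) = Σ_{j=6}^{11} C(11,j)·0.50^j·0.50^{11−j}.
= 0.225586 + 0.161133 + 0.080566 + 0.026855 + 0.005371 + 0.000488 = 0.5000.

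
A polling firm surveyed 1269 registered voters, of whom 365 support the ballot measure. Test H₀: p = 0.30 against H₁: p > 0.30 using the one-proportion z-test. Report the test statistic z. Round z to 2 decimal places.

z = -0.96

With x = 365 successes in n = 1269, p̂ = 0.28763.
SE₀ = √(0.30·0.70/1269) = 0.012864.
z = (0.28763 − 0.30)/0.012864 = -0.01237/0.012864 = -0.96.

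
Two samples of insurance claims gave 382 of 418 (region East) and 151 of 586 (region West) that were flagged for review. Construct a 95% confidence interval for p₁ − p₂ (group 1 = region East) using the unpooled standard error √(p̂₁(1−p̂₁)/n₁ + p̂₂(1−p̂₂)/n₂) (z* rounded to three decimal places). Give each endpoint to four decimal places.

p̂₁ = 382/418 = 0.91388, p̂₂ = 151/586 = 0.25768; p̂₁ − p̂₂ = 0.65620.
SE = √(0.000188294 + 0.000326417) = √0.000514711 = 0.022687.
For 95% confidence, z* = 1.960. Margin of error = 0.04447.
So the interval runs from 0.6117 to 0.7007.

(0.6117, 0.7007)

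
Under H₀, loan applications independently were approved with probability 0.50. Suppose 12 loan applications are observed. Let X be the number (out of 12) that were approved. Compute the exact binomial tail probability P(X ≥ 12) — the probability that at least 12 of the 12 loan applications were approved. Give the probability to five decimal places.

X ~ Binomial(n=12, p=0.50).
P(X ≥ 12) = C(12,12)·0.50^12·0.50^0.
= 0.000244 = 0.00024.

P = 0.00024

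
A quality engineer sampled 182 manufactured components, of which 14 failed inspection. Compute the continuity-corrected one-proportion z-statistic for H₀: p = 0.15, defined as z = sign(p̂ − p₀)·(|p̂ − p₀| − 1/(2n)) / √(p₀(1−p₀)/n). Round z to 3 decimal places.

z = -2.657

The sample proportion is 14/182 = 0.07692. p̂ − p₀ = -0.073077.
Continuity correction 1/(2n) = 1/364 = 0.002747.
Corrected numerator: |-0.073077| − 0.002747 = 0.070330.
Null standard error: √(0.15·0.85/182) = √0.000700549 = 0.026468.
z = −0.070330/0.026468 = -2.657.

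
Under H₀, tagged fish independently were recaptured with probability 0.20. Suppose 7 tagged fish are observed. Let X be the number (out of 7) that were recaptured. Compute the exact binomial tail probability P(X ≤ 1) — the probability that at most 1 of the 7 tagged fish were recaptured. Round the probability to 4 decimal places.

P = 0.5767

X is binomial with n = 7 and p = 0.20.
P(X ≤ 1) = C(7,0)·0.20^0·0.80^7 + C(7,1)·0.20^1·0.80^6.
= 0.209715 + 0.367002 = 0.5767.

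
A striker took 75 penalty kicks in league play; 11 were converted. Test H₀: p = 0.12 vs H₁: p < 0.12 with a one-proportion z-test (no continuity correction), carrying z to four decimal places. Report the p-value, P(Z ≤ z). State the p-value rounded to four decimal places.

p-value = 0.7614

Sample proportion p̂ = 11/75 = 0.14667.
Null standard error: √(0.12·0.88/75) = √0.001408000 = 0.037523.
z = (p̂ − p₀)/SE = (11/75 − 0.12)/0.037523 ≈ 0.7107.
p-value = P(Z ≤ z) with z = 0.7107 → 0.7614.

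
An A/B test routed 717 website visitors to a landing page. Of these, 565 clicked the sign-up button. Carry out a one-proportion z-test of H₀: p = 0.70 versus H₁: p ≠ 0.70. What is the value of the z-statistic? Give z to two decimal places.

z = 5.14

With x = 565 successes in n = 717, p̂ = 0.78801.
Under H₀, SE = √(p₀(1−p₀)/n) = √(0.70·0.30/717) = √0.000292887 = 0.017114.
z = (p̂ − p₀)/SE = (0.78801 − 0.70)/0.017114 = 5.14.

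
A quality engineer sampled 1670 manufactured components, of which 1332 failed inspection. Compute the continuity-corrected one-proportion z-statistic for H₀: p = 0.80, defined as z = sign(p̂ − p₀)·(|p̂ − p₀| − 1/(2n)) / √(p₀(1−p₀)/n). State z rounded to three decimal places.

Sample proportion p̂ = 1332/1670 = 0.79760. p̂ − p₀ = -0.002395.
1/(2n) = 0.000299.
Corrected numerator: |-0.002395| − 0.000299 = 0.002096.
SE₀ = √(0.80·0.20/1670) = 0.009788.
z = −0.002096/0.009788 = -0.214.

z = -0.214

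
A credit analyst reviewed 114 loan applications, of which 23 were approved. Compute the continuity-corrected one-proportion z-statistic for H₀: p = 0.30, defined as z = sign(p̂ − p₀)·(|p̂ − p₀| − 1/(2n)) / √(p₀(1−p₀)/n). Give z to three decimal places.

p̂ = 23/114 = 0.20175. p̂ − p₀ = -0.098246.
1/(2n) = 0.004386.
Corrected numerator: |-0.098246| − 0.004386 = 0.093860.
SE₀ = √(0.30·0.70/114) = 0.042920.
z = −0.093860/0.042920 = -2.187.

z = -2.187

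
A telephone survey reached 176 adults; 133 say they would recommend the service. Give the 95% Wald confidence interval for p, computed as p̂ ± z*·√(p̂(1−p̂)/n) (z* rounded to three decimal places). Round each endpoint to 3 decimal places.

(0.692, 0.819)

Sample proportion p̂ = 133/176 = 0.75568.
Standard error of p̂: √(0.184627/176) = √0.001049016 = 0.032389.
z* = 1.960 at the 95% level.
Margin of error: 1.960 × 0.032389 = 0.06348.
Interval: 0.75568 ± 0.06348 → (0.692, 0.819).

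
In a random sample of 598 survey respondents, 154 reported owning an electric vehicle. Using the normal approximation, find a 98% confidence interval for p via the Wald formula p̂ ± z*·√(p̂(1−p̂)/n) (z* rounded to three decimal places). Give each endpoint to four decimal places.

With x = 154 successes in n = 598, p̂ = 0.25753.
SE = √(p̂(1−p̂)/n) = √(0.191206/598) = 0.017881.
For 98% confidence, z* = 2.326.
Margin of error: 2.326 × 0.017881 = 0.04159.
Interval: 0.25753 ± 0.04159 → (0.2159, 0.2991).

(0.2159, 0.2991)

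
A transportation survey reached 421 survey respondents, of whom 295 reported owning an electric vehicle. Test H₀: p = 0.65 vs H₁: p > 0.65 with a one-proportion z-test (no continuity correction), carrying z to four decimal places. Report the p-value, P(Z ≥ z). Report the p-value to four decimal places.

p-value = 0.0146

The sample proportion is 295/421 = 0.70071.
Null standard error: √(0.65·0.35/421) = √0.000540380 = 0.023246.
z = (p̂ − p₀)/SE = (295/421 − 0.65)/0.023246 ≈ 2.1816.
From the standard normal, P(Z ≥ z) = 0.0146.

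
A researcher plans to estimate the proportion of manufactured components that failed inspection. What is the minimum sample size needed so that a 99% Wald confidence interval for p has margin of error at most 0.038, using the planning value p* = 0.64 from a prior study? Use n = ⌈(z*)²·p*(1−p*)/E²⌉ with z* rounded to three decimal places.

For 99% confidence, z* = 2.576.
p*(1−p*) = 0.64·0.36 = 0.2304.
(z*)²·p*(1−p*)/E² = 6.635776·0.2304/0.001444 = 1058.783.
⌈1058.783⌉ = 1059.

n = 1059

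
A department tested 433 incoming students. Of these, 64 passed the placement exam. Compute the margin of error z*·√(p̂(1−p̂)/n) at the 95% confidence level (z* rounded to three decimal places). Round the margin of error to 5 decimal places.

ME = 0.03343

Sample proportion p̂ = 64/433 = 0.14781.
SE = √(p̂(1−p̂)/n) = √(0.125959/433) = 0.017056.
The 95% critical value is z* = 1.960.
Margin of error = z*·SE = 1.960 × 0.017056 = 0.03343.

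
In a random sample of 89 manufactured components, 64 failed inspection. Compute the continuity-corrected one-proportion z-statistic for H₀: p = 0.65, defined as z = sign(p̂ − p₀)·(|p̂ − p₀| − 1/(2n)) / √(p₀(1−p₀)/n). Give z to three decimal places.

z = 1.256

With x = 64 successes in n = 89, p̂ = 0.71910. p̂ − p₀ = 0.069101.
1/(2n) = 0.005618.
Corrected numerator: |0.069101| − 0.005618 = 0.063483.
Null standard error: √(0.65·0.35/89) = √0.002556180 = 0.050559.
z = (+)0.063483/0.050559 = 1.256.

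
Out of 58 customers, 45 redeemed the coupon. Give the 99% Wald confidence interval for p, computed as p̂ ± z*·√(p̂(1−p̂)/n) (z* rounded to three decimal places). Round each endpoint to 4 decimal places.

The sample proportion is 45/58 = 0.77586.
SE(p̂) = √(0.77586·0.22414/58) = 0.054757.
For 99% confidence, z* = 2.576.
Margin of error: 2.576 × 0.054757 = 0.14105.
Interval: 0.77586 ± 0.14105 → (0.6348, 0.9169).

(0.6348, 0.9169)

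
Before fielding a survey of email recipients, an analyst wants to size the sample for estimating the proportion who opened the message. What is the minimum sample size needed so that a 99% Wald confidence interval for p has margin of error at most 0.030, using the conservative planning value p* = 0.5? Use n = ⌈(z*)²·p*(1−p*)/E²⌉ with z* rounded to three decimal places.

For 99% confidence, z* = 2.576.
p*(1−p*) = 0.50·0.50 = 0.2500.
(z*)²·p*(1−p*)/E² = 6.635776·0.2500/0.000900 = 1843.271.
⌈1843.271⌉ = 1844.

n = 1844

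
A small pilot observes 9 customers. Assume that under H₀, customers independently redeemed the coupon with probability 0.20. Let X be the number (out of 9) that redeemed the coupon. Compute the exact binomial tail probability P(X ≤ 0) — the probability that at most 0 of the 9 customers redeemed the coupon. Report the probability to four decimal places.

X is binomial with n = 9 and p = 0.20.
P(X ≤ 0) = C(9,0)·0.20^0·0.80^9.
= 0.134218 = 0.1342.

P = 0.1342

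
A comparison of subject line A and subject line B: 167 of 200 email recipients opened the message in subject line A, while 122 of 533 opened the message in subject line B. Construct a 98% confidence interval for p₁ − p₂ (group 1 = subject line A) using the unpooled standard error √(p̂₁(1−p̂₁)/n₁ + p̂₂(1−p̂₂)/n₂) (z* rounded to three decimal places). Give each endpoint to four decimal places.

(0.5318, 0.6804)

p̂₁ = 0.83500, p̂₂ = 0.22889, so the observed difference is 0.60611.
SE = √(0.000688875 + 0.000331146) = √0.001020021 = 0.031938.
For 98% confidence, z* = 2.326. Margin of error = 0.07429.
So the interval runs from 0.5318 to 0.6804.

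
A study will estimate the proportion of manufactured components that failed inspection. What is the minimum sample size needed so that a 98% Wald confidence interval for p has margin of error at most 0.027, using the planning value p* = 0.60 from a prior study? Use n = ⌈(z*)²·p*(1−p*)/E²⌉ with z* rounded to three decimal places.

The 98% critical value is z* = 2.326.
p*(1−p*) = 0.2400.
Required n before rounding: 5.410276 × 0.2400 / 0.027² = 1781.161.
Rounding up, n = 1782.

n = 1782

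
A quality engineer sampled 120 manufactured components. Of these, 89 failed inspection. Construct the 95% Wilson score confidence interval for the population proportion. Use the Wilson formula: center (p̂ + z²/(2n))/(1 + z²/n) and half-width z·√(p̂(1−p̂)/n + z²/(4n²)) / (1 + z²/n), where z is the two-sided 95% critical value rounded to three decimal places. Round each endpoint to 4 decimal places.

(0.6567, 0.8116)

p̂ = 89/120 = 0.74167; z = 1.960, so z² = 3.841600.
1 + z²/n = 1.032013.
Center = (0.74167 + 0.016007)/1.032013 = 0.73417.
Radicand: p̂(1−p̂)/n + z²/(4n²) = 0.001596644 + 0.000066694 = 0.001663338.
Half-width = 1.960·√0.001663338/1.032013 = 0.07746.
Interval: 0.73417 ± 0.07746 → (0.6567, 0.8116).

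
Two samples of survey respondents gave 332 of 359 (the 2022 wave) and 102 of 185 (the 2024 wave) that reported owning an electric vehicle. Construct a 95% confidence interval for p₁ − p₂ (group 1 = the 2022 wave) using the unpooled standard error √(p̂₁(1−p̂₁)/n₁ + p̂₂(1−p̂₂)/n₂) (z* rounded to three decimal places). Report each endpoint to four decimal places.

p̂₁ = 332/359 = 0.92479, p̂₂ = 102/185 = 0.55135; p̂₁ − p̂₂ = 0.37344.
Unpooled SE = √(p̂₁(1−p̂₁)/n₁ + p̂₂(1−p̂₂)/n₂) = √(0.000193740 + 0.001337098) = 0.039126.
z* = 1.960 at the 95% level. Margin of error = 0.07669.
So the interval runs from 0.2968 to 0.4501.

(0.2968, 0.4501)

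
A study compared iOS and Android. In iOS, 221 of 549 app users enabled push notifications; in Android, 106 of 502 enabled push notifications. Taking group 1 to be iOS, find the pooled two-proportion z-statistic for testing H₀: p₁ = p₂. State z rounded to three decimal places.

p̂₁ = 221/549 = 0.40255, p̂₂ = 106/502 = 0.21116.
Pooling: p̂ = 327/1051 = 0.31113.
Pooled SE = √[0.2143290·0.00381353] ≈ 0.028589.
z = (p̂₁ − p̂₂)/SE = (0.40255 − 0.21116)/0.028589 = 0.19139/0.028589 = 6.695.

z = 6.695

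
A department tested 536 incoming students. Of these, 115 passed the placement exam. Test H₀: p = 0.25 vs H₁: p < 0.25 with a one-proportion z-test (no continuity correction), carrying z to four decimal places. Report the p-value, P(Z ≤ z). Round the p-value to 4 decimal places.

p-value = 0.0290

Sample proportion p̂ = 115/536 = 0.21455.
Under H₀, SE = √(p₀(1−p₀)/n) = √(0.25·0.75/536) = √0.000349813 = 0.018703.
z = (p̂ − p₀)/SE = (115/536 − 0.25)/0.018703 ≈ -1.8953.
From the standard normal, P(Z ≤ z) = 0.0290.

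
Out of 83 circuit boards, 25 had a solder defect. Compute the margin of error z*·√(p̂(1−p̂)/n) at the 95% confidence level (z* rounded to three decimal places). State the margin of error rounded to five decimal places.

With x = 25 successes in n = 83, p̂ = 0.30120.
SE = √(p̂(1−p̂)/n) = √(0.210480/83) = 0.050358.
For 95% confidence, z* = 1.960.
Margin of error = z*·SE = 1.960 × 0.050358 = 0.09870.

ME = 0.09870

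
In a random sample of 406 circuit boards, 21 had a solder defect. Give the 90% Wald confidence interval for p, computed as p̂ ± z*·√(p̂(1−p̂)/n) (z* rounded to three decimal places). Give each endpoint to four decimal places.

(0.0336, 0.0698)

The sample proportion is 21/406 = 0.05172.
Standard error of p̂: √(0.049049/406) = √0.000120810 = 0.010991.
The 90% critical value is z* = 1.645.
Margin of error: 1.645 × 0.010991 = 0.01808.
So the interval runs from 0.0336 to 0.0698.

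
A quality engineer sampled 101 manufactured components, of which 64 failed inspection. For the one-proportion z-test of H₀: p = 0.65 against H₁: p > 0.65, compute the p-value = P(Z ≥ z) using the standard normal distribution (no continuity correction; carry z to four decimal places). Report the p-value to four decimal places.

With x = 64 successes in n = 101, p̂ = 0.63366.
Null standard error: √(0.65·0.35/101) = √0.002252475 = 0.047460.
Test statistic (full precision, shown to 4 dp): z = (64/101 − 0.65)/SE₀ ≈ -0.3442.
p-value = P(Z ≥ z) with z = -0.3442 → 0.6347.

p-value = 0.6347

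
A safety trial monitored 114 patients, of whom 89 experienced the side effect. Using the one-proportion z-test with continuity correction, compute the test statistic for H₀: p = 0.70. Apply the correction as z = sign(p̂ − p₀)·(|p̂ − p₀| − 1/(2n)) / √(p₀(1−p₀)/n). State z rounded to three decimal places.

The sample proportion is 89/114 = 0.78070. p̂ − p₀ = 0.080702.
Continuity correction 1/(2n) = 1/228 = 0.004386.
Corrected numerator: |0.080702| − 0.004386 = 0.076316.
SE₀ = √(0.70·0.30/114) = 0.042920.
z = (+)0.076316/0.042920 = 1.778.

z = 1.778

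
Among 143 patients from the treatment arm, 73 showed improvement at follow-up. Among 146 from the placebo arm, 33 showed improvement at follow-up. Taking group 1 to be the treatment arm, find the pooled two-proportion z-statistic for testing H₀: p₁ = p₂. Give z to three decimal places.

Sample proportions: p̂₁ = 73/143 = 0.51049 and p̂₂ = 33/146 = 0.22603.
Pooled p̂ = (73+33)/(143+146) = 106/289 = 0.36678.
SE = √[p̂(1−p̂)(1/n₁+1/n₂)] = √[0.36678·0.63322·(1/143+1/146)] ≈ 0.056700.
z = 0.28446/0.056700 = 5.017.

z = 5.017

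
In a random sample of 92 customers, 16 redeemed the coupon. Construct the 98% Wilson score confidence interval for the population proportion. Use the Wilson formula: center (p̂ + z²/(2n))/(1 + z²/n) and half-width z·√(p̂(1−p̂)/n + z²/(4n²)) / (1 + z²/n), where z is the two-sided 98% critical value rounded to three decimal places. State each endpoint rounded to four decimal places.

(0.1009, 0.2832)

Here p̂ = 16/92 = 0.17391 and z = 2.326 (z² = 5.410276).
Denominator 1 + z²/n = 1 + 5.410276/92 = 1.058807.
Adjusted center: (0.17391 + z²/(2n))/1.058807 = 0.19202.
Radicand: p̂(1−p̂)/n + z²/(4n²) = 0.001561601 + 0.000159803 = 0.001721404.
Half-width = z·√(radicand)/denom = 2.326·0.041490/1.058807 = 0.09115.
CI: 0.19202 ± 0.09115 = (0.1009, 0.2832).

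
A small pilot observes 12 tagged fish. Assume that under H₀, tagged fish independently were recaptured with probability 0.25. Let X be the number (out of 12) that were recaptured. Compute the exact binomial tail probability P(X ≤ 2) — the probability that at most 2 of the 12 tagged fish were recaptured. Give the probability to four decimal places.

P = 0.3907

X is binomial with n = 12 and p = 0.25.
P(X ≤ 2) = C(12,0)·0.25^0·0.75^12 + C(12,1)·0.25^1·0.75^11 + C(12,2)·0.25^2·0.75^10.
= 0.031676 + 0.126705 + 0.232293 = 0.3907.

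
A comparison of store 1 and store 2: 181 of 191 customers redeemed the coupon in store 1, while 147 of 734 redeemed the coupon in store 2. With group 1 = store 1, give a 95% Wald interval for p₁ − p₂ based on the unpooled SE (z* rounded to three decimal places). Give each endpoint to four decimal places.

(0.7045, 0.7902)

p̂₁ = 0.94764, p̂₂ = 0.20027, so the observed difference is 0.74737.
Unpooled SE = √(p̂₁(1−p̂₁)/n₁ + p̂₂(1−p̂₂)/n₂) = √(0.000259764 + 0.000218206) = 0.021863.
The 95% critical value is z* = 1.960. Margin of error = 0.04285.
So the interval runs from 0.7045 to 0.7902.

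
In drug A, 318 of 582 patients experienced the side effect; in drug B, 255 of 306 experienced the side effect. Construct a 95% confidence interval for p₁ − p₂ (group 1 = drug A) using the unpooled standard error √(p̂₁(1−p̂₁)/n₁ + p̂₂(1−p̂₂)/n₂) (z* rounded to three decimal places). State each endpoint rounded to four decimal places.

p̂₁ = 0.54639, p̂₂ = 0.83333, so the observed difference is -0.28694.
SE = √(0.000425855 + 0.000453885) = √0.000879740 = 0.029660.
The 95% critical value is z* = 1.960. Margin of error = 0.05813.
CI: -0.28694 ± 0.05813 = (-0.3451, -0.2288).

(-0.3451, -0.2288)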